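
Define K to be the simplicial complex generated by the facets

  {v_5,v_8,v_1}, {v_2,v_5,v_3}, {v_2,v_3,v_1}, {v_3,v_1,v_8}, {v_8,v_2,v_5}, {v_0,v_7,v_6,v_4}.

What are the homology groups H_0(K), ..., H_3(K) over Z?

H_0 = Z^2,  H_1 = Z,  H_2 = 0,  H_3 = 0.

We work with the vertex ordering v_0 < v_1 < v_2 < v_3 < v_4 < v_5 < v_6 < v_7 < v_8. The simplices of K, each written with vertices in increasing order, are:

  0-simplices (9): [v_0], [v_1], [v_2], [v_3], [v_4], [v_5], [v_6], [v_7], [v_8]
  1-simplices (16): (16 of them)
  2-simplices (9): [v_0,v_4,v_6], [v_0,v_4,v_7], [v_0,v_6,v_7], [v_1,v_2,v_3], [v_1,v_3,v_8], [v_1,v_5,v_8], [v_2,v_3,v_5], [v_2,v_5,v_8], [v_4,v_6,v_7]
  3-simplices (1): [v_0,v_4,v_6,v_7]

Hence C_0 ≅ Z^9, C_1 ≅ Z^16, C_2 ≅ Z^9, C_3 ≅ Z^1.

The boundary map ∂_1: C_1 → C_0 is given by ∂[p,q] = [q] − [p].
The 9×16 boundary matrix has rank 7 and Smith normal form diag(1,1,1,1,1,1,1).

The boundary map ∂_2: C_2 → C_1 acts by ∂[p,q,r] = [q,r] − [p,r] + [p,q]. For instance
  ∂[v_0,v_4,v_6] = [v_4,v_6] − [v_0,v_6] + [v_0,v_4],
  ∂[v_1,v_5,v_8] = [v_5,v_8] − [v_1,v_8] + [v_1,v_5].
This gives a 16×9 integer matrix of rank 8; reducing to Smith normal form yields diagonal entries (1,1,1,1,1,1,1,1).

∂_3: C_3 → C_2 sends each 3-simplex σ to the alternating sum Σ_i (−1)^i (σ with its i-th vertex removed). For instance
  ∂[v_0,v_4,v_6,v_7] = [v_4,v_6,v_7] − [v_0,v_6,v_7] + [v_0,v_4,v_7] − [v_0,v_4,v_6].
The resulting 9×1 matrix has rank 1, and its Smith normal form has invariant factors (1).

Now H_k = ker ∂_k / im ∂_{k+1}, so:

  H_0: rank C_0 − rank ∂_1 = 9 − 7 = 2, and the invariant factors of ∂_1 are all 1, so H_0 ≅ Z^2.
  H_1: rank ker ∂_1 − rank ∂_2 = (16 − 7) − 8 = 1, and the invariant factors of ∂_2 are all 1, so H_1 ≅ Z.
  H_2: rank ker ∂_2 − rank ∂_3 = (9 − 8) − 1 = 0, and the invariant factors of ∂_3 are all 1, so H_2 ≅ 0.
  H_3: rank ker ∂_3 − rank ∂_4 = (1 − 1) − 0 = 0, and there is no ∂_4, so H_3 ≅ 0.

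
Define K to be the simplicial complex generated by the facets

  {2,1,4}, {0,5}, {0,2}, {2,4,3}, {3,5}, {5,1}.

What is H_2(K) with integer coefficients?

We work with the vertex ordering 0 < 1 < 2 < 3 < 4 < 5. The simplices of K, each written with vertices in increasing order, are:

  0-simplices (6): [0], [1], [2], [3], [4], [5]
  1-simplices (9): [0,2], [0,5], [1,2], [1,4], [1,5], [2,3], [2,4], [3,4], [3,5]
  2-simplices (2): [1,2,4], [2,3,4]

so the chain groups are C_0 ≅ Z^6, C_1 ≅ Z^9, C_2 ≅ Z^2.

Boundary ∂_1: C_1 → C_0 is given by ∂[p,q] = [q] − [p].
The 6×9 boundary matrix has rank 5 and Smith normal form diag(1,1,1,1,1).

Boundary ∂_2: C_2 → C_1 acts by ∂[p,q,r] = [q,r] − [p,r] + [p,q]. For instance
  ∂[2,3,4] = [3,4] − [2,4] + [2,3],
  ∂[1,2,4] = [2,4] − [1,4] + [1,2].
As a 9×2 matrix over Z this has rank 2, with invariant factors (1,1).

Now H_k = ker ∂_k / im ∂_{k+1}, so:

  H_2: rank ker ∂_2 − rank ∂_3 = (2 − 2) − 0 = 0, and there is no ∂_3, so H_2 = 0.

H_2 ≅ 0.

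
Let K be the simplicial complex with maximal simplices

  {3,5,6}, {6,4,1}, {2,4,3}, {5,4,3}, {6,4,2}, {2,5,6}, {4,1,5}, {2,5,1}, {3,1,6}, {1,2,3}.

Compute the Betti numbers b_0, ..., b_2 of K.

b_0 = 1, b_1 = 0, b_2 = 0.

Take the total order 1 < 2 < 3 < 4 < 5 < 6 on the vertex set. Then K (dimension 2) consists of the simplices:

  0-simplices (6): [1], [2], [3], [4], [5], [6]
  1-simplices (15): [1,2], [1,3], [1,4], [1,5], [1,6], [2,3], [2,4], [2,5], [2,6], [3,4], [3,5], [3,6], [4,5], [4,6], [5,6]
  2-simplices (10): [1,2,3], [1,2,5], [1,3,6], [1,4,5], [1,4,6], [2,3,4], [2,4,6], [2,5,6], [3,4,5], [3,5,6]

giving chain groups C_0 ≅ Z^6, C_1 ≅ Z^15, C_2 ≅ Z^10.

The boundary map ∂_1: C_1 → C_0 is given by ∂[p,q] = [q] − [p]. For instance
  ∂[3,5] = [5] − [3].
As a 6×15 matrix over Z this has rank 5, with invariant factors (1,1,1,1,1).

Boundary ∂_2: C_2 → C_1 maps a triangle to the signed sum of its edges. For instance
  ∂[1,4,6] = [4,6] − [1,6] + [1,4],
  ∂[2,4,6] = [4,6] − [2,6] + [2,4].
As a 15×10 matrix over Z this has rank 10, with invariant factors (1,1,1,1,1,1,1,1,1,2).

From H_k ≅ ker(∂_k) / im(∂_{k+1}) we obtain:

  H_0: rank C_0 − rank ∂_1 = 6 − 5 = 1, and the invariant factors of ∂_1 are all 1, so H_0 ≅ Z.
  H_1: rank ker ∂_1 − rank ∂_2 = (15 − 5) − 10 = 0, and ∂_2 has invariant factor 2 > 1, so H_1 ≅ Z/2.
  H_2: rank ker ∂_2 − rank ∂_3 = (10 − 10) − 0 = 0, and there is no ∂_3, so H_2 ≅ 0.

As a check, the Euler characteristic is 6 − 15 + 10 = 1, which agrees with 1 − 0 + 0 = 1.

Hence the Betti numbers are b_0 = 1, b_1 = 0, b_2 = 0.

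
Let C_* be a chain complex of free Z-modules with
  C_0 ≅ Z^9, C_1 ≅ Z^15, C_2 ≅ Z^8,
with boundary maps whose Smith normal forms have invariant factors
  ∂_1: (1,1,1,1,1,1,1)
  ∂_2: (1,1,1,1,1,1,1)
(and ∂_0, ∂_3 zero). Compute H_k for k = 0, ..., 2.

H_0: b_0 = 9 − 0 − 7 = 2; torsion from ∂_1 factors > 1: none. So H_0 = Z^2.
H_1: b_1 = 15 − 7 − 7 = 1; torsion from ∂_2 factors > 1: none. So H_1 = Z.
H_2: b_2 = 8 − 7 − 0 = 1; torsion from ∂_3 factors > 1: none. So H_2 = Z.

H_0 = Z^2,  H_1 = Z,  H_2 = Z.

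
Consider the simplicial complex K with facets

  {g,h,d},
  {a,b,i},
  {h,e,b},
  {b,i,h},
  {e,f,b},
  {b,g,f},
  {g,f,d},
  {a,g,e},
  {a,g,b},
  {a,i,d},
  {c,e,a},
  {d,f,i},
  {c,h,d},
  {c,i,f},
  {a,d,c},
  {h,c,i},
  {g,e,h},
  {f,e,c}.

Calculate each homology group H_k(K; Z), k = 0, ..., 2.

H_0 = Z,  H_1 = Z ⊕ Z/2,  H_2 = 0.

Order the vertices as a < b < c < d < e < f < g < h < i. Listing each simplex with vertices in this order, K has dimension 2 with simplices:

  0-simplices (9): a, b, c, d, e, f, g, h, i
  1-simplices (27): ab, ac, ad, ae, ag, ai, be, bf, bg, bh, bi, cd, ce, cf, ch, ci, df, dg, dh, di, ef, eg, eh, fg, fi, gh, hi
  2-simplices (18): abg, abi, acd, ace, adi, aeg, bef, beh, bfg, bhi, cdh, cef, cfi, chi, dfg, dfi, dgh, egh

so the chain groups are C_0 ≅ Z^9, C_1 ≅ Z^27, C_2 ≅ Z^18.

∂_1: C_1 → C_0 is given by ∂[p,q] = [q] − [p].
The resulting 9×27 matrix has rank 8, and its Smith normal form has invariant factors (1,1,1,1,1,1,1,1).

The boundary map ∂_2: C_2 → C_1 maps a triangle to the signed sum of its edges. For instance
  ∂dgh = gh − dh + dg,
  ∂egh = gh − eh + eg.
As a 27×18 matrix over Z this has rank 18, with invariant factors (1,1,1,1,1,1,1,1,1,1,1,1,1,1,1,1,1,2).

Now H_k = ker ∂_k / im ∂_{k+1}, so:

  H_0: rank C_0 − rank ∂_1 = 9 − 8 = 1, and the invariant factors of ∂_1 are all 1, so H_0 ≅ Z.
  H_1: rank ker ∂_1 − rank ∂_2 = (27 − 8) − 18 = 1, and ∂_2 has invariant factor 2 > 1, so H_1 ≅ Z ⊕ Z/2.
  H_2: rank ker ∂_2 − rank ∂_3 = (18 − 18) − 0 = 0, and there is no ∂_3, so H_2 ≅ 0.

As a check, the Euler characteristic is 9 − 27 + 18 = 0, which agrees with 1 − 1 + 0 = 0.
(K is a triangulation of the Klein bottle.)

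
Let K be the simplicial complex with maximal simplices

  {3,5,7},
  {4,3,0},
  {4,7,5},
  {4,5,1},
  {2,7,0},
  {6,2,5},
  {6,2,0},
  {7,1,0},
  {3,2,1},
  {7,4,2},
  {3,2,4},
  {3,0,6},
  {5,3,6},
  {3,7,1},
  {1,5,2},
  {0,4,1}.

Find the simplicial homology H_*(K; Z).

H_0 = Z,  H_1 = Z^2,  H_2 = Z.

Fix the vertex order 0 < 1 < 2 < 3 < 4 < 5 < 6 < 7 and write every simplex with vertices in increasing order. Then dim K = 2 and the simplices of K are:

  0-simplices (8): [0], [1], [2], [3], [4], [5], [6], [7]
  1-simplices (24): (24 of them)
  2-simplices (16): [0,1,4], [0,1,7], [0,2,6], [0,2,7], [0,3,4], [0,3,6], [1,2,3], [1,2,5], [1,3,7], [1,4,5], [2,3,4], [2,4,7], [2,5,6], [3,5,6], [3,5,7], [4,5,7]

so the chain groups are C_0 ≅ Z^8, C_1 ≅ Z^24, C_2 ≅ Z^16.

∂_1: C_1 → C_0 is given by ∂[p,q] = [q] − [p].
As a 8×24 matrix over Z this has rank 7, with invariant factors (1,1,1,1,1,1,1).

The boundary map ∂_2: C_2 → C_1 maps a triangle to the signed sum of its edges. For instance
  ∂[1,3,7] = [3,7] − [1,7] + [1,3],
  ∂[0,3,6] = [3,6] − [0,6] + [0,3].
The 24×16 boundary matrix has rank 15 and Smith normal form diag(1,1,1,1,1,1,1,1,1,1,1,1,1,1,1).

Now H_k = ker ∂_k / im ∂_{k+1}, so:

  H_0: rank C_0 − rank ∂_1 = 8 − 7 = 1, and the invariant factors of ∂_1 are all 1, so H_0 ≅ Z.
  H_1: rank ker ∂_1 − rank ∂_2 = (24 − 7) − 15 = 2, and the invariant factors of ∂_2 are all 1, so H_1 ≅ Z^2.
  H_2: rank ker ∂_2 − rank ∂_3 = (16 − 15) − 0 = 1, and there is no ∂_3, so H_2 ≅ Z.

As a check, the Euler characteristic is 8 − 24 + 16 = 0, which agrees with 1 − 2 + 1 = 0.
(K is a triangulation of the torus T^2.)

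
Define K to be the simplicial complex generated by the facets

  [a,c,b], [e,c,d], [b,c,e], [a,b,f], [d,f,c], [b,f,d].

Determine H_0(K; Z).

Fix the vertex order a < b < c < d < e < f and write every simplex with vertices in increasing order. Then dim K = 2 and the simplices of K are:

  0-simplices (6): a, b, c, d, e, f
  1-simplices (12): ab, ac, af, bc, bd, be, bf, cd, ce, cf, de, df
  2-simplices (6): abc, abf, bce, bdf, cde, cdf

so the chain groups are C_0 ≅ Z^6, C_1 ≅ Z^12, C_2 ≅ Z^6.

The boundary map ∂_1: C_1 → C_0 maps an edge to its endpoints' difference, ∂[p,q] = q − p. For instance
  ∂df = f − d.
The 6×12 boundary matrix has rank 5 and Smith normal form diag(1,1,1,1,1).

Boundary ∂_2: C_2 → C_1 maps a triangle to the signed sum of its edges. For instance
  ∂bdf = df − bf + bd,
  ∂cde = de − ce + cd.
The resulting 12×6 matrix has rank 6, and its Smith normal form has invariant factors (1,1,1,1,1,1).

Computing H_k = (kernel of ∂_k) / (image of ∂_{k+1}):

  H_0: rank C_0 − rank ∂_1 = 6 − 5 = 1, and the invariant factors of ∂_1 are all 1, so H_0 = Z.

(K is a triangulation of the cylinder S^1 x I.)

H_0 = Z.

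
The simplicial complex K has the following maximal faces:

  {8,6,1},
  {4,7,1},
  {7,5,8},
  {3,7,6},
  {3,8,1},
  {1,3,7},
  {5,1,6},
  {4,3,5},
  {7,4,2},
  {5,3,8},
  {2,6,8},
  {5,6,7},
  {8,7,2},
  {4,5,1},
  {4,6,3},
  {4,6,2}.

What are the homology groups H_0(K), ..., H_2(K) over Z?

H_0 = Z,  H_1 = Z^2,  H_2 = Z.

K has 8 vertices, 24 edges, 16 triangles.
rank ∂_0 = 0, rank ∂_1 = 7 ⇒ b_0 = 8 − 0 − 7 = 1; all invariant factors of ∂_1 are 1 so no torsion. So H_0 ≅ Z.
rank ∂_1 = 7, rank ∂_2 = 15 ⇒ b_1 = 24 − 7 − 15 = 2; all invariant factors of ∂_2 are 1 so no torsion. So H_1 ≅ Z^2.
rank ∂_2 = 15, rank ∂_3 = 0 ⇒ b_2 = 16 − 15 − 0 = 1. So H_2 ≅ Z.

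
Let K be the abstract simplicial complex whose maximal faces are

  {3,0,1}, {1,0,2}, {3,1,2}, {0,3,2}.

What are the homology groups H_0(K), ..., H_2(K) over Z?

Order the vertices as 0 < 1 < 2 < 3. Listing each simplex with vertices in this order, K has dimension 2 with simplices:

  0-simplices (4): [0], [1], [2], [3]
  1-simplices (6): [0,1], [0,2], [0,3], [1,2], [1,3], [2,3]
  2-simplices (4): [0,1,2], [0,1,3], [0,2,3], [1,2,3]

giving chain groups C_0 ≅ Z^4, C_1 ≅ Z^6, C_2 ≅ Z^4.

∂_1: C_1 → C_0 sends each edge [p,q] (with p < q) to q − p. For instance
  ∂[0,1] = [1] − [0].
As a 4×6 matrix over Z this has rank 3, with invariant factors (1,1,1).

Boundary ∂_2: C_2 → C_1 acts by ∂[p,q,r] = [q,r] − [p,r] + [p,q]. For instance
  ∂[1,2,3] = [2,3] − [1,3] + [1,2],
  ∂[0,1,3] = [1,3] − [0,3] + [0,1].
As a 6×4 matrix over Z this has rank 3, with invariant factors (1,1,1).

Computing H_k = (kernel of ∂_k) / (image of ∂_{k+1}):

  H_0: rank C_0 − rank ∂_1 = 4 − 3 = 1, and the invariant factors of ∂_1 are all 1, so H_0 ≅ Z.
  H_1: rank ker ∂_1 − rank ∂_2 = (6 − 3) − 3 = 0, and the invariant factors of ∂_2 are all 1, so H_1 ≅ 0.
  H_2: rank ker ∂_2 − rank ∂_3 = (4 − 3) − 0 = 1, and there is no ∂_3, so H_2 ≅ Z.

H_0 = Z,  H_1 = 0,  H_2 = Z.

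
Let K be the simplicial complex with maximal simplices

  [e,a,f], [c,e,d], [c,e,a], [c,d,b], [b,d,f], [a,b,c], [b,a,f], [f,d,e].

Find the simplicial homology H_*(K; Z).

H_0 = Z,  H_1 = 0,  H_2 = Z.

Order the vertices as a < b < c < d < e < f. Listing each simplex with vertices in this order, K has dimension 2 with simplices:

  0-simplices (6): a, b, c, d, e, f
  1-simplices (12): ab, ac, ae, af, bc, bd, bf, cd, ce, de, df, ef
  2-simplices (8): abc, abf, ace, aef, bcd, bdf, cde, def

giving chain groups C_0 ≅ Z^6, C_1 ≅ Z^12, C_2 ≅ Z^8.

Boundary ∂_1: C_1 → C_0 maps an edge to its endpoints' difference, ∂[p,q] = q − p. For instance
  ∂bf = f − b.
The resulting 6×12 matrix has rank 5, and its Smith normal form has invariant factors (1,1,1,1,1).

Boundary ∂_2: C_2 → C_1 maps a triangle to the signed sum of its edges. For instance
  ∂ace = ce − ae + ac,
  ∂bdf = df − bf + bd.
The 12×8 boundary matrix has rank 7 and Smith normal form diag(1,1,1,1,1,1,1).

Reading off H_k = ker ∂_k / im ∂_{k+1}:

  H_0: rank C_0 − rank ∂_1 = 6 − 5 = 1, and the invariant factors of ∂_1 are all 1, so H_0 = Z.
  H_1: rank ker ∂_1 − rank ∂_2 = (12 − 5) − 7 = 0, and the invariant factors of ∂_2 are all 1, so H_1 = 0.
  H_2: rank ker ∂_2 − rank ∂_3 = (8 − 7) − 0 = 1, and there is no ∂_3, so H_2 = Z.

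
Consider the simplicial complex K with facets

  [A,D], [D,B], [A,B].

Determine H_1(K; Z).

Take the total order A < B < D on the vertex set. Then K (dimension 1) consists of the simplices:

  0-simplices (3): A, B, D
  1-simplices (3): AB, AD, BD

Hence C_0 ≅ Z^3, C_1 ≅ Z^3.

∂_1: C_1 → C_0 maps an edge to its endpoints' difference, ∂[p,q] = q − p. For instance
  ∂BD = D − B.
This gives a 3×3 integer matrix of rank 2; reducing to Smith normal form yields diagonal entries (1,1).

Computing H_k = (kernel of ∂_k) / (image of ∂_{k+1}):

  H_1: rank ker ∂_1 − rank ∂_2 = (3 − 2) − 0 = 1, and there is no ∂_2, so H_1 = Z.

(K is a triangulation of the circle S^1.)

H_1 ≅ Z.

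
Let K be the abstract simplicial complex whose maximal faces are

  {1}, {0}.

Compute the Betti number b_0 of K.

K has 2 vertices.
rank ∂_0 = 0, rank ∂_1 = 0 ⇒ b_0 = 2 − 0 − 0 = 2. So H_0 = Z^2.

b_0 = 2.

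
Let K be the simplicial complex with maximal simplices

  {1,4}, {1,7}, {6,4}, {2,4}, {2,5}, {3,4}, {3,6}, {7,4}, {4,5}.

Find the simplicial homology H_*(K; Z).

We work with the vertex ordering 1 < 2 < 3 < 4 < 5 < 6 < 7. The simplices of K, each written with vertices in increasing order, are:

  0-simplices (7): [1], [2], [3], [4], [5], [6], [7]
  1-simplices (9): [1,4], [1,7], [2,4], [2,5], [3,4], [3,6], [4,5], [4,6], [4,7]

giving chain groups C_0 ≅ Z^7, C_1 ≅ Z^9.

∂_1: C_1 → C_0 is given by ∂[p,q] = [q] − [p]. For instance
  ∂[2,5] = [5] − [2].
This gives a 7×9 integer matrix of rank 6; reducing to Smith normal form yields diagonal entries (1,1,1,1,1,1).

From H_k ≅ ker(∂_k) / im(∂_{k+1}) we obtain:

  H_0: rank C_0 − rank ∂_1 = 7 − 6 = 1, and the invariant factors of ∂_1 are all 1, so H_0 = Z.
  H_1: rank ker ∂_1 − rank ∂_2 = (9 − 6) − 0 = 3, and there is no ∂_2, so H_1 = Z^3.

(K is a triangulation of a wedge of 3 circles.)

H_0 = Z,  H_1 = Z^3.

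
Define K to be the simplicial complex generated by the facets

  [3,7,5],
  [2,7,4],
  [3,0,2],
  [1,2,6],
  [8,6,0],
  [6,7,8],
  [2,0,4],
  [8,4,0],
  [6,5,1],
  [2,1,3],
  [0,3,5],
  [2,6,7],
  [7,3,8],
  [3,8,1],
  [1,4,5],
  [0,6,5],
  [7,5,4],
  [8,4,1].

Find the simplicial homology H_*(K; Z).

H_0 = Z,  H_1 = Z^2,  H_2 = Z.

Fix the vertex order 0 < 1 < 2 < 3 < 4 < 5 < 6 < 7 < 8 and write every simplex with vertices in increasing order. Then dim K = 2 and the simplices of K are:

  0-simplices (9): [0], [1], [2], [3], [4], [5], [6], [7], [8]
  1-simplices (27): (27 of them)
  2-simplices (18): [0,2,3], [0,2,4], [0,3,5], [0,4,8], [0,5,6], [0,6,8], [1,2,3], [1,2,6], [1,3,8], [1,4,5], [1,4,8], [1,5,6], [2,4,7], [2,6,7], [3,5,7], [3,7,8], [4,5,7], [6,7,8]

Hence C_0 ≅ Z^9, C_1 ≅ Z^27, C_2 ≅ Z^18.

The boundary map ∂_1: C_1 → C_0 sends each edge [p,q] (with p < q) to q − p. For instance
  ∂[0,6] = [6] − [0].
As a 9×27 matrix over Z this has rank 8, with invariant factors (1,1,1,1,1,1,1,1).

∂_2: C_2 → C_1 sends each 2-simplex [p,q,r] to [q,r] − [p,r] + [p,q]. For instance
  ∂[0,2,4] = [2,4] − [0,4] + [0,2],
  ∂[0,2,3] = [2,3] − [0,3] + [0,2].
As a 27×18 matrix over Z this has rank 17, with invariant factors (1,1,1,1,1,1,1,1,1,1,1,1,1,1,1,1,1).

From H_k ≅ ker(∂_k) / im(∂_{k+1}) we obtain:

  H_0: rank C_0 − rank ∂_1 = 9 − 8 = 1, and the invariant factors of ∂_1 are all 1, so H_0 = Z.
  H_1: rank ker ∂_1 − rank ∂_2 = (27 − 8) − 17 = 2, and the invariant factors of ∂_2 are all 1, so H_1 = Z^2.
  H_2: rank ker ∂_2 − rank ∂_3 = (18 − 17) − 0 = 1, and there is no ∂_3, so H_2 = Z.

(K is a triangulation of the torus T^2.)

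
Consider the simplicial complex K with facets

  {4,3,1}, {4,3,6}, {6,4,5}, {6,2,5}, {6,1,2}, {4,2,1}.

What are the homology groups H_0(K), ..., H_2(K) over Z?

H_0 ≅ Z,  H_1 ≅ Z,  H_2 = 0.

We work with the vertex ordering 1 < 2 < 3 < 4 < 5 < 6. The simplices of K, each written with vertices in increasing order, are:

  0-simplices (6): [1], [2], [3], [4], [5], [6]
  1-simplices (12): [1,2], [1,3], [1,4], [1,6], [2,4], [2,5], [2,6], [3,4], [3,6], [4,5], [4,6], [5,6]
  2-simplices (6): [1,2,4], [1,2,6], [1,3,4], [2,5,6], [3,4,6], [4,5,6]

giving chain groups C_0 ≅ Z^6, C_1 ≅ Z^12, C_2 ≅ Z^6.

Boundary ∂_1: C_1 → C_0 maps an edge to its endpoints' difference, ∂[p,q] = q − p.
This gives a 6×12 integer matrix of rank 5; reducing to Smith normal form yields diagonal entries (1,1,1,1,1).

The boundary map ∂_2: C_2 → C_1 sends each 2-simplex [p,q,r] to [q,r] − [p,r] + [p,q]. For instance
  ∂[3,4,6] = [4,6] − [3,6] + [3,4],
  ∂[1,3,4] = [3,4] − [1,4] + [1,3].
The resulting 12×6 matrix has rank 6, and its Smith normal form has invariant factors (1,1,1,1,1,1).

Reading off H_k = ker ∂_k / im ∂_{k+1}:

  H_0: rank C_0 − rank ∂_1 = 6 − 5 = 1, and the invariant factors of ∂_1 are all 1, so H_0 = Z.
  H_1: rank ker ∂_1 − rank ∂_2 = (12 − 5) − 6 = 1, and the invariant factors of ∂_2 are all 1, so H_1 = Z.
  H_2: rank ker ∂_2 − rank ∂_3 = (6 − 6) − 0 = 0, and there is no ∂_3, so H_2 = 0.

As a check, the Euler characteristic is 6 − 12 + 6 = 0, which agrees with 1 − 1 + 0 = 0.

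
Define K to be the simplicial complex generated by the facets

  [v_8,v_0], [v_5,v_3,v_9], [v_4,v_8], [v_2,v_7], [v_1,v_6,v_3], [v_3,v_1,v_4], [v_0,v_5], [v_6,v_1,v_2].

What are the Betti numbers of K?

b_0 = 1, b_1 = 1, b_2 = 0.

Take the total order v_0 < v_1 < v_2 < v_3 < v_4 < v_5 < v_6 < v_7 < v_8 < v_9 on the vertex set. Then K (dimension 2) consists of the simplices:

  0-simplices (10): [v_0], [v_1], [v_2], [v_3], [v_4], [v_5], [v_6], [v_7], [v_8], [v_9]
  1-simplices (14): [v_0,v_5], [v_0,v_8], [v_1,v_2], [v_1,v_3], [v_1,v_4], [v_1,v_6], [v_2,v_6], [v_2,v_7], [v_3,v_4], [v_3,v_5], [v_3,v_6], [v_3,v_9], [v_4,v_8], [v_5,v_9]
  2-simplices (4): [v_1,v_2,v_6], [v_1,v_3,v_4], [v_1,v_3,v_6], [v_3,v_5,v_9]

Hence C_0 ≅ Z^10, C_1 ≅ Z^14, C_2 ≅ Z^4.

The boundary map ∂_1: C_1 → C_0 maps an edge to its endpoints' difference, ∂[p,q] = q − p. For instance
  ∂[v_3,v_6] = [v_6] − [v_3].
As a 10×14 matrix over Z this has rank 9, with invariant factors (1,1,1,1,1,1,1,1,1).

The boundary map ∂_2: C_2 → C_1 maps a triangle to the signed sum of its edges. For instance
  ∂[v_1,v_3,v_6] = [v_3,v_6] − [v_1,v_6] + [v_1,v_3],
  ∂[v_1,v_2,v_6] = [v_2,v_6] − [v_1,v_6] + [v_1,v_2].
The 14×4 boundary matrix has rank 4 and Smith normal form diag(1,1,1,1).

Now H_k = ker ∂_k / im ∂_{k+1}, so:

  H_0: rank C_0 − rank ∂_1 = 10 − 9 = 1, and the invariant factors of ∂_1 are all 1, so H_0 = Z.
  H_1: rank ker ∂_1 − rank ∂_2 = (14 − 9) − 4 = 1, and the invariant factors of ∂_2 are all 1, so H_1 = Z.
  H_2: rank ker ∂_2 − rank ∂_3 = (4 − 4) − 0 = 0, and there is no ∂_3, so H_2 = 0.

As a check, the Euler characteristic is 10 − 14 + 4 = 0, which agrees with 1 − 1 + 0 = 0.

Hence the Betti numbers are b_0 = 1, b_1 = 1, b_2 = 0.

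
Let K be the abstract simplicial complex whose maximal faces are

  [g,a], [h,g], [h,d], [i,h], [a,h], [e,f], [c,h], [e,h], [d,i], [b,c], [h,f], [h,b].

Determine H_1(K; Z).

H_1 = Z^4.

Order the vertices as a < b < c < d < e < f < g < h < i. Listing each simplex with vertices in this order, K has dimension 1 with simplices:

  0-simplices (9): a, b, c, d, e, f, g, h, i
  1-simplices (12): ag, ah, bc, bh, ch, dh, di, ef, eh, fh, gh, hi

so the chain groups are C_0 ≅ Z^9, C_1 ≅ Z^12.

∂_1: C_1 → C_0 is given by ∂[p,q] = [q] − [p]. For instance
  ∂hi = i − h.
The resulting 9×12 matrix has rank 8, and its Smith normal form has invariant factors (1,1,1,1,1,1,1,1).

Now H_k = ker ∂_k / im ∂_{k+1}, so:

  H_1: rank ker ∂_1 − rank ∂_2 = (12 − 8) − 0 = 4, and there is no ∂_2, so H_1 ≅ Z^4.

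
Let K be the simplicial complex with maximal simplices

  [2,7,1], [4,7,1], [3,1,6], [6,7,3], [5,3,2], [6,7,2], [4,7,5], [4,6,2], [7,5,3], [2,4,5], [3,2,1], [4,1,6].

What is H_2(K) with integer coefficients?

H_2 = 0.

Order the vertices as 1 < 2 < 3 < 4 < 5 < 6 < 7. Listing each simplex with vertices in this order, K has dimension 2 with simplices:

  0-simplices (7): [1], [2], [3], [4], [5], [6], [7]
  1-simplices (18): [1,2], [1,3], [1,4], [1,6], [1,7], [2,3], [2,4], [2,5], [2,6], [2,7], [3,5], [3,6], [3,7], [4,5], [4,6], [4,7], [5,7], [6,7]
  2-simplices (12): [1,2,3], [1,2,7], [1,3,6], [1,4,6], [1,4,7], [2,3,5], [2,4,5], [2,4,6], [2,6,7], [3,5,7], [3,6,7], [4,5,7]

so the chain groups are C_0 ≅ Z^7, C_1 ≅ Z^18, C_2 ≅ Z^12.

Boundary ∂_1: C_1 → C_0 sends each edge [p,q] (with p < q) to q − p. For instance
  ∂[3,6] = [6] − [3].
As a 7×18 matrix over Z this has rank 6, with invariant factors (1,1,1,1,1,1).

The boundary map ∂_2: C_2 → C_1 maps a triangle to the signed sum of its edges. For instance
  ∂[3,6,7] = [6,7] − [3,7] + [3,6],
  ∂[2,4,6] = [4,6] − [2,6] + [2,4].
This gives a 18×12 integer matrix of rank 12; reducing to Smith normal form yields diagonal entries (1,1,1,1,1,1,1,1,1,1,1,2).

Now H_k = ker ∂_k / im ∂_{k+1}, so:

  H_2: rank ker ∂_2 − rank ∂_3 = (12 − 12) − 0 = 0, and there is no ∂_3, so H_2 = 0.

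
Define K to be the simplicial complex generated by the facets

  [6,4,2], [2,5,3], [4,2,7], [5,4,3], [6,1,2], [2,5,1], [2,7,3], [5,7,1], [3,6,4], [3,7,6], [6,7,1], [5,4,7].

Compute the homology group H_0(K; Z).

We work with the vertex ordering 1 < 2 < 3 < 4 < 5 < 6 < 7. The simplices of K, each written with vertices in increasing order, are:

  0-simplices (7): [1], [2], [3], [4], [5], [6], [7]
  1-simplices (18): [1,2], [1,5], [1,6], [1,7], [2,3], [2,4], [2,5], [2,6], [2,7], [3,4], [3,5], [3,6], [3,7], [4,5], [4,6], [4,7], [5,7], [6,7]
  2-simplices (12): [1,2,5], [1,2,6], [1,5,7], [1,6,7], [2,3,5], [2,3,7], [2,4,6], [2,4,7], [3,4,5], [3,4,6], [3,6,7], [4,5,7]

so the chain groups are C_0 ≅ Z^7, C_1 ≅ Z^18, C_2 ≅ Z^12.

∂_1: C_1 → C_0 is given by ∂[p,q] = [q] − [p].
As a 7×18 matrix over Z this has rank 6, with invariant factors (1,1,1,1,1,1).

Boundary ∂_2: C_2 → C_1 maps a triangle to the signed sum of its edges. For instance
  ∂[1,2,5] = [2,5] − [1,5] + [1,2],
  ∂[3,4,6] = [4,6] − [3,6] + [3,4].
The 18×12 boundary matrix has rank 12 and Smith normal form diag(1,1,1,1,1,1,1,1,1,1,1,2).

From H_k ≅ ker(∂_k) / im(∂_{k+1}) we obtain:

  H_0: rank C_0 − rank ∂_1 = 7 − 6 = 1, and the invariant factors of ∂_1 are all 1, so H_0 ≅ Z.

(K is a triangulation of the real projective plane RP^2.)

H_0 = Z.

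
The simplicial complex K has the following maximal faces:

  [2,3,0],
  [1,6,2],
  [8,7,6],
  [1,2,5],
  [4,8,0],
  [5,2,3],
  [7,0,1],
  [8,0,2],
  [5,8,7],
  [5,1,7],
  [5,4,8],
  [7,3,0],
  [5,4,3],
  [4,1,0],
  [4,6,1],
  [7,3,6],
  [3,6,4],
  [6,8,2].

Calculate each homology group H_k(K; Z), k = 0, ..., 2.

H_0 = Z,  H_1 = Z^2,  H_2 = Z.

Take the total order 0 < 1 < 2 < 3 < 4 < 5 < 6 < 7 < 8 on the vertex set. Then K (dimension 2) consists of the simplices:

  0-simplices (9): [0], [1], [2], [3], [4], [5], [6], [7], [8]
  1-simplices (27): (27 of them)
  2-simplices (18): [0,1,4], [0,1,7], [0,2,3], [0,2,8], [0,3,7], [0,4,8], [1,2,5], [1,2,6], [1,4,6], [1,5,7], [2,3,5], [2,6,8], [3,4,5], [3,4,6], [3,6,7], [4,5,8], [5,7,8], [6,7,8]

Hence C_0 ≅ Z^9, C_1 ≅ Z^27, C_2 ≅ Z^18.

∂_1: C_1 → C_0 maps an edge to its endpoints' difference, ∂[p,q] = q − p.
The 9×27 boundary matrix has rank 8 and Smith normal form diag(1,1,1,1,1,1,1,1).

The boundary map ∂_2: C_2 → C_1 maps a triangle to the signed sum of its edges. For instance
  ∂[6,7,8] = [7,8] − [6,8] + [6,7],
  ∂[0,1,4] = [1,4] − [0,4] + [0,1].
The 27×18 boundary matrix has rank 17 and Smith normal form diag(1,1,1,1,1,1,1,1,1,1,1,1,1,1,1,1,1).

Now H_k = ker ∂_k / im ∂_{k+1}, so:

  H_0: rank C_0 − rank ∂_1 = 9 − 8 = 1, and the invariant factors of ∂_1 are all 1, so H_0 = Z.
  H_1: rank ker ∂_1 − rank ∂_2 = (27 − 8) − 17 = 2, and the invariant factors of ∂_2 are all 1, so H_1 = Z^2.
  H_2: rank ker ∂_2 − rank ∂_3 = (18 − 17) − 0 = 1, and there is no ∂_3, so H_2 = Z.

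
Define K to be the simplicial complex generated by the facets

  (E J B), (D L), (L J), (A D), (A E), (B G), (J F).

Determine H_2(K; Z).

We work with the vertex ordering A < B < D < E < F < G < J < L. The simplices of K, each written with vertices in increasing order, are:

  0-simplices (8): A, B, D, E, F, G, J, L
  1-simplices (9): AD, AE, BE, BG, BJ, DL, EJ, FJ, JL
  2-simplices (1): BEJ

Hence C_0 ≅ Z^8, C_1 ≅ Z^9, C_2 ≅ Z^1.

Boundary ∂_1: C_1 → C_0 maps an edge to its endpoints' difference, ∂[p,q] = q − p. For instance
  ∂BG = G − B.
The 8×9 boundary matrix has rank 7 and Smith normal form diag(1,1,1,1,1,1,1).

Boundary ∂_2: C_2 → C_1 maps a triangle to the signed sum of its edges. For instance
  ∂BEJ = EJ − BJ + BE.
The 9×1 boundary matrix has rank 1 and Smith normal form diag(1).

Computing H_k = (kernel of ∂_k) / (image of ∂_{k+1}):

  H_2: rank ker ∂_2 − rank ∂_3 = (1 − 1) − 0 = 0, and there is no ∂_3, so H_2 ≅ 0.

H_2 ≅ 0.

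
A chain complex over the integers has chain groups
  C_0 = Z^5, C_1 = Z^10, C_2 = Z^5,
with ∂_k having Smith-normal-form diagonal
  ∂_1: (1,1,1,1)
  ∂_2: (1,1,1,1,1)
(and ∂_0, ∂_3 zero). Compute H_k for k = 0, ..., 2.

H_0 = Z,  H_1 = Z,  H_2 = 0.

H_0: b_0 = 5 − 0 − 4 = 1; torsion from ∂_1 factors > 1: none. So H_0 = Z.
H_1: b_1 = 10 − 4 − 5 = 1; torsion from ∂_2 factors > 1: none. So H_1 = Z.
H_2: b_2 = 5 − 5 − 0 = 0; torsion from ∂_3 factors > 1: none. So H_2 = 0.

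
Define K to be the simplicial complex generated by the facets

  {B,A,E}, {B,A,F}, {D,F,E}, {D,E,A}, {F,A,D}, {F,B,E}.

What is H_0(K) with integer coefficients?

We work with the vertex ordering A < B < D < E < F. The simplices of K, each written with vertices in increasing order, are:

  0-simplices (5): A, B, D, E, F
  1-simplices (9): AB, AD, AE, AF, BE, BF, DE, DF, EF
  2-simplices (6): ABE, ABF, ADE, ADF, BEF, DEF

Hence C_0 ≅ Z^5, C_1 ≅ Z^9, C_2 ≅ Z^6.

Boundary ∂_1: C_1 → C_0 sends each edge [p,q] (with p < q) to q − p. For instance
  ∂AD = D − A.
The resulting 5×9 matrix has rank 4, and its Smith normal form has invariant factors (1,1,1,1).

Boundary ∂_2: C_2 → C_1 acts by ∂[p,q,r] = [q,r] − [p,r] + [p,q]. For instance
  ∂DEF = EF − DF + DE,
  ∂BEF = EF − BF + BE.
This gives a 9×6 integer matrix of rank 5; reducing to Smith normal form yields diagonal entries (1,1,1,1,1).

Computing H_k = (kernel of ∂_k) / (image of ∂_{k+1}):

  H_0: rank C_0 − rank ∂_1 = 5 − 4 = 1, and the invariant factors of ∂_1 are all 1, so H_0 = Z.

H_0 = Z.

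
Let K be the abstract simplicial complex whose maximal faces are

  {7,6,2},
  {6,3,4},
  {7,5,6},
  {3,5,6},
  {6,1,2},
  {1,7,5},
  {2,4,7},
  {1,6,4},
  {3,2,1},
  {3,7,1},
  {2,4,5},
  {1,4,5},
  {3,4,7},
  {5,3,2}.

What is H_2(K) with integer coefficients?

H_2 ≅ Z.

Take the total order 1 < 2 < 3 < 4 < 5 < 6 < 7 on the vertex set. Then K (dimension 2) consists of the simplices:

  0-simplices (7): [1], [2], [3], [4], [5], [6], [7]
  1-simplices (21): [1,2], [1,3], [1,4], [1,5], [1,6], [1,7], [2,3], [2,4], [2,5], [2,6], [2,7], [3,4], [3,5], [3,6], [3,7], [4,5], [4,6], [4,7], [5,6], [5,7], [6,7]
  2-simplices (14): [1,2,3], [1,2,6], [1,3,7], [1,4,5], [1,4,6], [1,5,7], [2,3,5], [2,4,5], [2,4,7], [2,6,7], [3,4,6], [3,4,7], [3,5,6], [5,6,7]

Hence C_0 ≅ Z^7, C_1 ≅ Z^21, C_2 ≅ Z^14.

Boundary ∂_1: C_1 → C_0 sends each edge [p,q] (with p < q) to q − p. For instance
  ∂[1,5] = [5] − [1].
The 7×21 boundary matrix has rank 6 and Smith normal form diag(1,1,1,1,1,1).

∂_2: C_2 → C_1 maps a triangle to the signed sum of its edges. For instance
  ∂[2,4,5] = [4,5] − [2,5] + [2,4],
  ∂[1,3,7] = [3,7] − [1,7] + [1,3].
This gives a 21×14 integer matrix of rank 13; reducing to Smith normal form yields diagonal entries (1,1,1,1,1,1,1,1,1,1,1,1,1).

Reading off H_k = ker ∂_k / im ∂_{k+1}:

  H_2: rank ker ∂_2 − rank ∂_3 = (14 − 13) − 0 = 1, and there is no ∂_3, so H_2 = Z.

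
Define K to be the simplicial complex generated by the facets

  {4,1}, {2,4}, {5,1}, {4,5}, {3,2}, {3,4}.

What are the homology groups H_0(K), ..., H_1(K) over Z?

Order the vertices as 1 < 2 < 3 < 4 < 5. Listing each simplex with vertices in this order, K has dimension 1 with simplices:

  0-simplices (5): [1], [2], [3], [4], [5]
  1-simplices (6): [1,4], [1,5], [2,3], [2,4], [3,4], [4,5]

giving chain groups C_0 ≅ Z^5, C_1 ≅ Z^6.

The boundary map ∂_1: C_1 → C_0 maps an edge to its endpoints' difference, ∂[p,q] = q − p.
This gives a 5×6 integer matrix of rank 4; reducing to Smith normal form yields diagonal entries (1,1,1,1).

Reading off H_k = ker ∂_k / im ∂_{k+1}:

  H_0: rank C_0 − rank ∂_1 = 5 − 4 = 1, and the invariant factors of ∂_1 are all 1, so H_0 = Z.
  H_1: rank ker ∂_1 − rank ∂_2 = (6 − 4) − 0 = 2, and there is no ∂_2, so H_1 = Z^2.

H_0 ≅ Z,  H_1 ≅ Z^2.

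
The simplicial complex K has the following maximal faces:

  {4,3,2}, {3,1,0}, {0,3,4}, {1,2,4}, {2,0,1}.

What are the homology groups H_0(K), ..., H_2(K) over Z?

H_0 = Z,  H_1 = Z,  H_2 = 0.

We work with the vertex ordering 0 < 1 < 2 < 3 < 4. The simplices of K, each written with vertices in increasing order, are:

  0-simplices (5): [0], [1], [2], [3], [4]
  1-simplices (10): [0,1], [0,2], [0,3], [0,4], [1,2], [1,3], [1,4], [2,3], [2,4], [3,4]
  2-simplices (5): [0,1,2], [0,1,3], [0,3,4], [1,2,4], [2,3,4]

giving chain groups C_0 ≅ Z^5, C_1 ≅ Z^10, C_2 ≅ Z^5.

The boundary map ∂_1: C_1 → C_0 maps an edge to its endpoints' difference, ∂[p,q] = q − p.
This gives a 5×10 integer matrix of rank 4; reducing to Smith normal form yields diagonal entries (1,1,1,1).

∂_2: C_2 → C_1 acts by ∂[p,q,r] = [q,r] − [p,r] + [p,q]. For instance
  ∂[0,1,2] = [1,2] − [0,2] + [0,1],
  ∂[2,3,4] = [3,4] − [2,4] + [2,3].
The resulting 10×5 matrix has rank 5, and its Smith normal form has invariant factors (1,1,1,1,1).

Reading off H_k = ker ∂_k / im ∂_{k+1}:

  H_0: rank C_0 − rank ∂_1 = 5 − 4 = 1, and the invariant factors of ∂_1 are all 1, so H_0 ≅ Z.
  H_1: rank ker ∂_1 − rank ∂_2 = (10 − 4) − 5 = 1, and the invariant factors of ∂_2 are all 1, so H_1 ≅ Z.
  H_2: rank ker ∂_2 − rank ∂_3 = (5 − 5) − 0 = 0, and there is no ∂_3, so H_2 ≅ 0.

As a check, the Euler characteristic is 5 − 10 + 5 = 0, which agrees with 1 − 1 + 0 = 0.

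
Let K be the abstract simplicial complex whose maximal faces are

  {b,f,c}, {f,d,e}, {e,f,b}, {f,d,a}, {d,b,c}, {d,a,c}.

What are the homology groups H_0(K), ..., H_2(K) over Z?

Fix the vertex order a < b < c < d < e < f and write every simplex with vertices in increasing order. Then dim K = 2 and the simplices of K are:

  0-simplices (6): a, b, c, d, e, f
  1-simplices (12): ac, ad, af, bc, bd, be, bf, cd, cf, de, df, ef
  2-simplices (6): acd, adf, bcd, bcf, bef, def

so the chain groups are C_0 ≅ Z^6, C_1 ≅ Z^12, C_2 ≅ Z^6.

∂_1: C_1 → C_0 maps an edge to its endpoints' difference, ∂[p,q] = q − p. For instance
  ∂df = f − d.
The 6×12 boundary matrix has rank 5 and Smith normal form diag(1,1,1,1,1).

∂_2: C_2 → C_1 acts by ∂[p,q,r] = [q,r] − [p,r] + [p,q]. For instance
  ∂bcf = cf − bf + bc,
  ∂def = ef − df + de.
The resulting 12×6 matrix has rank 6, and its Smith normal form has invariant factors (1,1,1,1,1,1).

Now H_k = ker ∂_k / im ∂_{k+1}, so:

  H_0: rank C_0 − rank ∂_1 = 6 − 5 = 1, and the invariant factors of ∂_1 are all 1, so H_0 = Z.
  H_1: rank ker ∂_1 − rank ∂_2 = (12 − 5) − 6 = 1, and the invariant factors of ∂_2 are all 1, so H_1 = Z.
  H_2: rank ker ∂_2 − rank ∂_3 = (6 − 6) − 0 = 0, and there is no ∂_3, so H_2 = 0.

H_0 ≅ Z,  H_1 ≅ Z,  H_2 = 0.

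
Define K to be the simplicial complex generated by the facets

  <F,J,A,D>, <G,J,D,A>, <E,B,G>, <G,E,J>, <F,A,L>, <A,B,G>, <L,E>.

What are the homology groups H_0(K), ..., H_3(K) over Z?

H_0 ≅ Z,  H_1 ≅ Z,  H_2 = 0,  H_3 = 0.

We work with the vertex ordering A < B < D < E < F < G < J < L. The simplices of K, each written with vertices in increasing order, are:

  0-simplices (8): A, B, D, E, F, G, J, L
  1-simplices (17): AB, AD, AF, AG, AJ, AL, BE, BG, DF, DG, DJ, EG, EJ, EL, FJ, FL, GJ
  2-simplices (11): ABG, ADF, ADG, ADJ, AFJ, AFL, AGJ, BEG, DFJ, DGJ, EGJ
  3-simplices (2): ADFJ, ADGJ

giving chain groups C_0 ≅ Z^8, C_1 ≅ Z^17, C_2 ≅ Z^11, C_3 ≅ Z^2.

Boundary ∂_1: C_1 → C_0 is given by ∂[p,q] = [q] − [p].
The 8×17 boundary matrix has rank 7 and Smith normal form diag(1,1,1,1,1,1,1).

The boundary map ∂_2: C_2 → C_1 maps a triangle to the signed sum of its edges. For instance
  ∂ABG = BG − AG + AB,
  ∂EGJ = GJ − EJ + EG.
As a 17×11 matrix over Z this has rank 9, with invariant factors (1,1,1,1,1,1,1,1,1).

∂_3: C_3 → C_2 sends each 3-simplex σ to the alternating sum Σ_i (−1)^i (σ with its i-th vertex removed). For instance
  ∂ADGJ = DGJ − AGJ + ADJ − ADG,
  ∂ADFJ = DFJ − AFJ + ADJ − ADF.
This gives a 11×2 integer matrix of rank 2; reducing to Smith normal form yields diagonal entries (1,1).

Now H_k = ker ∂_k / im ∂_{k+1}, so:

  H_0: rank C_0 − rank ∂_1 = 8 − 7 = 1, and the invariant factors of ∂_1 are all 1, so H_0 ≅ Z.
  H_1: rank ker ∂_1 − rank ∂_2 = (17 − 7) − 9 = 1, and the invariant factors of ∂_2 are all 1, so H_1 ≅ Z.
  H_2: rank ker ∂_2 − rank ∂_3 = (11 − 9) − 2 = 0, and the invariant factors of ∂_3 are all 1, so H_2 ≅ 0.
  H_3: rank ker ∂_3 − rank ∂_4 = (2 − 2) − 0 = 0, and there is no ∂_4, so H_3 ≅ 0.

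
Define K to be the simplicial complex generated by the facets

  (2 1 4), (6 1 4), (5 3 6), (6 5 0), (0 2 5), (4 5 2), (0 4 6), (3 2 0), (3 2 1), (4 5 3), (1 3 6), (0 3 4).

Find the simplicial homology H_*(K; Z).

We work with the vertex ordering 0 < 1 < 2 < 3 < 4 < 5 < 6. The simplices of K, each written with vertices in increasing order, are:

  0-simplices (7): [0], [1], [2], [3], [4], [5], [6]
  1-simplices (18): [0,2], [0,3], [0,4], [0,5], [0,6], [1,2], [1,3], [1,4], [1,6], [2,3], [2,4], [2,5], [3,4], [3,5], [3,6], [4,5], [4,6], [5,6]
  2-simplices (12): [0,2,3], [0,2,5], [0,3,4], [0,4,6], [0,5,6], [1,2,3], [1,2,4], [1,3,6], [1,4,6], [2,4,5], [3,4,5], [3,5,6]

Hence C_0 ≅ Z^7, C_1 ≅ Z^18, C_2 ≅ Z^12.

Boundary ∂_1: C_1 → C_0 maps an edge to its endpoints' difference, ∂[p,q] = q − p. For instance
  ∂[1,4] = [4] − [1].
As a 7×18 matrix over Z this has rank 6, with invariant factors (1,1,1,1,1,1).

∂_2: C_2 → C_1 maps a triangle to the signed sum of its edges. For instance
  ∂[1,4,6] = [4,6] − [1,6] + [1,4],
  ∂[2,4,5] = [4,5] − [2,5] + [2,4].
As a 18×12 matrix over Z this has rank 12, with invariant factors (1,1,1,1,1,1,1,1,1,1,1,2).

Computing H_k = (kernel of ∂_k) / (image of ∂_{k+1}):

  H_0: rank C_0 − rank ∂_1 = 7 − 6 = 1, and the invariant factors of ∂_1 are all 1, so H_0 = Z.
  H_1: rank ker ∂_1 − rank ∂_2 = (18 − 6) − 12 = 0, and ∂_2 has invariant factor 2 > 1, so H_1 = Z/2.
  H_2: rank ker ∂_2 − rank ∂_3 = (12 − 12) − 0 = 0, and there is no ∂_3, so H_2 = 0.

H_0 ≅ Z,  H_1 ≅ Z/2,  H_2 = 0.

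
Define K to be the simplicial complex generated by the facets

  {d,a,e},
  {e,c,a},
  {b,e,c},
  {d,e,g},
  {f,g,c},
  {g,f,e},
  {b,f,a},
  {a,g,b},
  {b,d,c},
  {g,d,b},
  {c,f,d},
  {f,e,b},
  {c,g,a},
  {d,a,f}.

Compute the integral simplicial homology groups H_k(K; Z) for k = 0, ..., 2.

Order the vertices as a < b < c < d < e < f < g. Listing each simplex with vertices in this order, K has dimension 2 with simplices:

  0-simplices (7): a, b, c, d, e, f, g
  1-simplices (21): ab, ac, ad, ae, af, ag, bc, bd, be, bf, bg, cd, ce, cf, cg, de, df, dg, ef, eg, fg
  2-simplices (14): abf, abg, ace, acg, ade, adf, bcd, bce, bdg, bef, cdf, cfg, deg, efg

so the chain groups are C_0 ≅ Z^7, C_1 ≅ Z^21, C_2 ≅ Z^14.

Boundary ∂_1: C_1 → C_0 sends each edge [p,q] (with p < q) to q − p. For instance
  ∂bd = d − b.
The resulting 7×21 matrix has rank 6, and its Smith normal form has invariant factors (1,1,1,1,1,1).

The boundary map ∂_2: C_2 → C_1 acts by ∂[p,q,r] = [q,r] − [p,r] + [p,q]. For instance
  ∂bcd = cd − bd + bc,
  ∂efg = fg − eg + ef.
This gives a 21×14 integer matrix of rank 13; reducing to Smith normal form yields diagonal entries (1,1,1,1,1,1,1,1,1,1,1,1,1).

From H_k ≅ ker(∂_k) / im(∂_{k+1}) we obtain:

  H_0: rank C_0 − rank ∂_1 = 7 − 6 = 1, and the invariant factors of ∂_1 are all 1, so H_0 = Z.
  H_1: rank ker ∂_1 − rank ∂_2 = (21 − 6) − 13 = 2, and the invariant factors of ∂_2 are all 1, so H_1 = Z^2.
  H_2: rank ker ∂_2 − rank ∂_3 = (14 − 13) − 0 = 1, and there is no ∂_3, so H_2 = Z.

As a check, the Euler characteristic is 7 − 21 + 14 = 0, which agrees with 1 − 2 + 1 = 0.

H_0 ≅ Z,  H_1 ≅ Z^2,  H_2 ≅ Z.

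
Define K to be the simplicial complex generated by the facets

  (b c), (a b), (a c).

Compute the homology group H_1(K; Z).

H_1 ≅ Z.

We work with the vertex ordering a < b < c. The simplices of K, each written with vertices in increasing order, are:

  0-simplices (3): a, b, c
  1-simplices (3): ab, ac, bc

Hence C_0 ≅ Z^3, C_1 ≅ Z^3.

The boundary map ∂_1: C_1 → C_0 sends each edge [p,q] (with p < q) to q − p. For instance
  ∂ac = c − a.
The 3×3 boundary matrix has rank 2 and Smith normal form diag(1,1).

From H_k ≅ ker(∂_k) / im(∂_{k+1}) we obtain:

  H_1: rank ker ∂_1 − rank ∂_2 = (3 − 2) − 0 = 1, and there is no ∂_2, so H_1 ≅ Z.

(K is a triangulation of the circle S^1.)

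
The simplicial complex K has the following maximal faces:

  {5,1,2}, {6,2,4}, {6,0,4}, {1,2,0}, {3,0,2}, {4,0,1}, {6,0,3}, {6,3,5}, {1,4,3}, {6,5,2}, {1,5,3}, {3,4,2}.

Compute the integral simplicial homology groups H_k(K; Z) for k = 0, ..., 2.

Fix the vertex order 0 < 1 < 2 < 3 < 4 < 5 < 6 and write every simplex with vertices in increasing order. Then dim K = 2 and the simplices of K are:

  0-simplices (7): [0], [1], [2], [3], [4], [5], [6]
  1-simplices (18): [0,1], [0,2], [0,3], [0,4], [0,6], [1,2], [1,3], [1,4], [1,5], [2,3], [2,4], [2,5], [2,6], [3,4], [3,5], [3,6], [4,6], [5,6]
  2-simplices (12): [0,1,2], [0,1,4], [0,2,3], [0,3,6], [0,4,6], [1,2,5], [1,3,4], [1,3,5], [2,3,4], [2,4,6], [2,5,6], [3,5,6]

so the chain groups are C_0 ≅ Z^7, C_1 ≅ Z^18, C_2 ≅ Z^12.

∂_1: C_1 → C_0 is given by ∂[p,q] = [q] − [p].
This gives a 7×18 integer matrix of rank 6; reducing to Smith normal form yields diagonal entries (1,1,1,1,1,1).

∂_2: C_2 → C_1 sends each 2-simplex [p,q,r] to [q,r] − [p,r] + [p,q]. For instance
  ∂[2,4,6] = [4,6] − [2,6] + [2,4],
  ∂[0,1,4] = [1,4] − [0,4] + [0,1].
The 18×12 boundary matrix has rank 12 and Smith normal form diag(1,1,1,1,1,1,1,1,1,1,1,2).

Computing H_k = (kernel of ∂_k) / (image of ∂_{k+1}):

  H_0: rank C_0 − rank ∂_1 = 7 − 6 = 1, and the invariant factors of ∂_1 are all 1, so H_0 ≅ Z.
  H_1: rank ker ∂_1 − rank ∂_2 = (18 − 6) − 12 = 0, and ∂_2 has invariant factor 2 > 1, so H_1 ≅ Z_2.
  H_2: rank ker ∂_2 − rank ∂_3 = (12 − 12) − 0 = 0, and there is no ∂_3, so H_2 ≅ 0.

H_0 ≅ Z,  H_1 ≅ Z_2,  H_2 = 0.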